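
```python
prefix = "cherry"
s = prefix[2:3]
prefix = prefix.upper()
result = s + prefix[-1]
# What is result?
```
Trace:
  prefix='cherry'
  prefix='cherry', s='e'
  prefix='CHERRY', s='e'
  prefix='CHERRY', s='e', result='eY'

Final answer: 'eY'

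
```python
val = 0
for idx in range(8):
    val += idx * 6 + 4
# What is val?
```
Trace:
  val=0
  val=4, idx=0
  val=14, idx=1
  val=30, idx=2
  val=52, idx=3
  val=80, idx=4
  val=114, idx=5
  val=154, idx=6
  val=200, idx=7

Final answer: 200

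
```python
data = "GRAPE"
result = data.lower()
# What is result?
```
Trace:
  data='GRAPE'
  data='GRAPE', result='grape'

Final answer: 'grape'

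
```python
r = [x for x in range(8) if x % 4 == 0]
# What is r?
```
Trace:
  x=0
  x=1
  x=2
  x=3
  x=4
  x=5
  x=6
  x=7
  r=[0, 4]

Final answer: [0, 4]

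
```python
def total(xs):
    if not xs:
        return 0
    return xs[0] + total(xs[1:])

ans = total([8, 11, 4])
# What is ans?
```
Call trace:
total(xs=[8, 11, 4])
  total(xs=[11, 4])
    total(xs=[4])
      total(xs=[])
      -> return 0
    -> return 4
  -> return 15
-> return 23

Final answer: 23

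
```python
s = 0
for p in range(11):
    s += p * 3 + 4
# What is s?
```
Trace:
  s=0
  s=4, p=0
  s=11, p=1
  s=21, p=2
  s=34, p=3
  s=50, p=4
  s=69, p=5
  s=91, p=6
  s=116, p=7
  s=144, p=8
  s=175, p=9
  s=209, p=10

Final answer: 209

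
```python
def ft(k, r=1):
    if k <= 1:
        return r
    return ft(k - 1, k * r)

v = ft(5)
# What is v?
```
Call trace:
ft(k=5, r=1)
  ft(k=4, r=5)
    ft(k=3, r=20)
      ft(k=2, r=60)
        ft(k=1, r=120)
        -> return 120
      -> return 120
    -> return 120
  -> return 120
-> return 120

Final answer: 120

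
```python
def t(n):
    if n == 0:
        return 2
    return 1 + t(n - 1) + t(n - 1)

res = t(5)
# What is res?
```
Call trace (a repeated sub-call is expanded the first time; later identical calls just restate its return value):
t(n=5)
  t(n=4)
    t(n=3)
      t(n=2)
        t(n=1)
          t(n=0)
          -> return 2
          t(n=0)
          -> return 2
        -> return 5
        t(n=1) -> return 5  (same call as traced above)
      -> return 11
      t(n=2) -> return 11  (same call as traced above)
    -> return 23
    t(n=3) -> return 23  (same call as traced above)
  -> return 47
  t(n=4) -> return 47  (same call as traced above)
-> return 95

Final answer: 95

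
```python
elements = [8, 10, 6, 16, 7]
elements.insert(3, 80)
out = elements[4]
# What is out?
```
Trace:
  elements=[8, 10, 6, 16, 7]
  elements=[8, 10, 6, 80, 16, 7]
  elements=[8, 10, 6, 80, 16, 7], out=16

Final answer: 16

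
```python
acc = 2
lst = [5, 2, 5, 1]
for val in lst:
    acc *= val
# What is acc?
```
Trace:
  acc=2
  acc=10, val=5
  acc=20, val=2
  acc=100, val=5
  acc=100, val=1

Final answer: 100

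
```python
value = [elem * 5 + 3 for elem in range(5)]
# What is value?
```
Trace:
  elem=0
  elem=1
  elem=2
  elem=3
  elem=4
  value=[3, 8, 13, 18, 23]

Final answer: [3, 8, 13, 18, 23]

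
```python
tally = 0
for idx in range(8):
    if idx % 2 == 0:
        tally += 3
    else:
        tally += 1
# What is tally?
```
Trace:
  tally=0
  tally=3, idx=0
  tally=4, idx=1
  tally=7, idx=2
  tally=8, idx=3
  tally=11, idx=4
  tally=12, idx=5
  tally=15, idx=6
  tally=16, idx=7

Final answer: 16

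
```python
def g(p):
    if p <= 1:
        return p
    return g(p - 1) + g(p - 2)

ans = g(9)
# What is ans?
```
Call trace (a repeated sub-call is expanded the first time; later identical calls just restate its return value):
g(p=9)
  g(p=8)
    g(p=7)
      g(p=6)
        g(p=5)
          g(p=4)
            g(p=3)
              g(p=2)
                g(p=1)
                -> return 1
                g(p=0)
                -> return 0
              -> return 1
              g(p=1)
              -> return 1
            -> return 2
            g(p=2) -> return 1  (same call as traced above)
          -> return 3
          g(p=3) -> return 2  (same call as traced above)
        -> return 5
        g(p=4) -> return 3  (same call as traced above)
      -> return 8
      g(p=5) -> return 5  (same call as traced above)
    -> return 13
    g(p=6) -> return 8  (same call as traced above)
  -> return 21
  g(p=7) -> return 13  (same call as traced above)
-> return 34

Final answer: 34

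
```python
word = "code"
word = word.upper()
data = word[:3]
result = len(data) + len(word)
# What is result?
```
Trace:
  word='code'
  word='CODE'
  word='CODE', data='COD'
  word='CODE', data='COD', result=7

Final answer: 7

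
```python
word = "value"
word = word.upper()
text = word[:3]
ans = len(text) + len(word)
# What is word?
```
Trace:
  word='value'
  word='VALUE'
  word='VALUE', text='VAL'
  word='VALUE', text='VAL', ans=8

Final answer: 'VALUE'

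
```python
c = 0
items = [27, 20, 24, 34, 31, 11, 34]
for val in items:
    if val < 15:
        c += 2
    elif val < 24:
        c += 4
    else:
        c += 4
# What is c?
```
Trace:
  c=0
  c=4, val=27
  c=8, val=20
  c=12, val=24
  c=16, val=34
  c=20, val=31
  c=22, val=11
  c=26, val=34

Final answer: 26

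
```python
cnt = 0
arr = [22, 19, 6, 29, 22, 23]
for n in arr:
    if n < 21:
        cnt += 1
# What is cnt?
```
Trace:
  cnt=0
  cnt=0, n=22
  cnt=1, n=19
  cnt=2, n=6
  cnt=2, n=29
  cnt=2, n=22
  cnt=2, n=23

Final answer: 2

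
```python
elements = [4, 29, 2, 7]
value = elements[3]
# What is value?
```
Trace:
  elements=[4, 29, 2, 7]
  elements=[4, 29, 2, 7], value=7

Final answer: 7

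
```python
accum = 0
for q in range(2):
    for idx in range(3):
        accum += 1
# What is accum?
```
Trace:
  accum=0
  accum=1, q=0, idx=0
  accum=2, q=0, idx=1
  accum=3, q=0, idx=2
  accum=4, q=1, idx=0
  accum=5, q=1, idx=1
  accum=6, q=1, idx=2

Final answer: 6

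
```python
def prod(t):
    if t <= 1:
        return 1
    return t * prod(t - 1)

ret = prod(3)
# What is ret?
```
Call trace:
prod(t=3)
  prod(t=2)
    prod(t=1)
    -> return 1
  -> return 2
-> return 6

Final answer: 6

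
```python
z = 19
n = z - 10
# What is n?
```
Trace:
  z=19
  z=19, n=9

Final answer: 9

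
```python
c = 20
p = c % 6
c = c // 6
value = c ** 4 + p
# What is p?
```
Trace:
  c=20
  c=20, p=2
  c=3, p=2
  c=3, p=2, value=83

Final answer: 2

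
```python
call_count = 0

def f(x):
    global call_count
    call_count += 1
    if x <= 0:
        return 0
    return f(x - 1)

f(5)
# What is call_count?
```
Call trace:
f(x=5)
  f(x=4)
    f(x=3)
      f(x=2)
        f(x=1)
          f(x=0)
          -> return 0
        -> return 0
      -> return 0
    -> return 0
  -> return 0
-> return 0

call_count is incremented once per call. f is entered once for each x = 5, 4, 3, 2, 1, 0 (the x <= 0 call returns without recursing), i.e. 5 + 1 calls.
call_count = 6

Final answer: 6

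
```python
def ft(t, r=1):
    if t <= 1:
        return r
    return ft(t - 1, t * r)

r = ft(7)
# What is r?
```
Call trace:
ft(t=7, r=1)
  ft(t=6, r=7)
    ft(t=5, r=42)
      ft(t=4, r=210)
        ft(t=3, r=840)
          ft(t=2, r=2520)
            ft(t=1, r=5040)
            -> return 5040
          -> return 5040
        -> return 5040
      -> return 5040
    -> return 5040
  -> return 5040
-> return 5040

Final answer: 5040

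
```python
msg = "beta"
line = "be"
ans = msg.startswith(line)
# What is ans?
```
Trace:
  msg='beta'
  msg='beta', line='be'
  msg='beta', line='be', ans=True

Final answer: True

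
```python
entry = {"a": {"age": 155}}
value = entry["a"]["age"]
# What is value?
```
Trace:
  entry={'a': {'age': 155}}
  entry={'a': {'age': 155}}, value=155

Final answer: 155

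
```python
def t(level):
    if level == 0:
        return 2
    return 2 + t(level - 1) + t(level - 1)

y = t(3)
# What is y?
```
Call trace (a repeated sub-call is expanded the first time; later identical calls just restate its return value):
t(level=3)
  t(level=2)
    t(level=1)
      t(level=0)
      -> return 2
      t(level=0)
      -> return 2
    -> return 6
    t(level=1) -> return 6  (same call as traced above)
  -> return 14
  t(level=2) -> return 14  (same call as traced above)
-> return 30

Final answer: 30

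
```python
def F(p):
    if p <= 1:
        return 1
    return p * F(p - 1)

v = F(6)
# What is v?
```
Call trace:
F(p=6)
  F(p=5)
    F(p=4)
      F(p=3)
        F(p=2)
          F(p=1)
          -> return 1
        -> return 2
      -> return 6
    -> return 24
  -> return 120
-> return 720

Final answer: 720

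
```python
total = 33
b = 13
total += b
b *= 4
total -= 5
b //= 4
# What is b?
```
Trace:
  total=33
  total=33, b=13
  total=46, b=13
  total=46, b=52
  total=41, b=52
  total=41, b=13

Final answer: 13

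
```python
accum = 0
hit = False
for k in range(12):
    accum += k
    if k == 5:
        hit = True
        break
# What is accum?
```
Trace:
  accum=0
  accum=0, hit=False
  accum=0, hit=False, k=0
  accum=1, hit=False, k=1
  accum=3, hit=False, k=2
  accum=6, hit=False, k=3
  accum=10, hit=False, k=4
  accum=15, hit=True, k=5

Final answer: 15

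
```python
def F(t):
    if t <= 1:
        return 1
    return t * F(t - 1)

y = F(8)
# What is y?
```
Call trace:
F(t=8)
  F(t=7)
    F(t=6)
      F(t=5)
        F(t=4)
          F(t=3)
            F(t=2)
              F(t=1)
              -> return 1
            -> return 2
          -> return 6
        -> return 24
      -> return 120
    -> return 720
  -> return 5040
-> return 40320

Final answer: 40320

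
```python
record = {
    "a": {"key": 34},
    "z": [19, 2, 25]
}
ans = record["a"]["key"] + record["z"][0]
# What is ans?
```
Trace:
  record={'a': {'key': 34}, 'z': [19, 2, 25]}
  record={'a': {'key': 34}, 'z': [19, 2, 25]}, ans=53

Final answer: 53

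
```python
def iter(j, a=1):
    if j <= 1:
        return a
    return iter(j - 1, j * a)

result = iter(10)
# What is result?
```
Call trace:
iter(j=10, a=1)
  iter(j=9, a=10)
    iter(j=8, a=90)
      iter(j=7, a=720)
        iter(j=6, a=5040)
          iter(j=5, a=30240)
            iter(j=4, a=151200)
              iter(j=3, a=604800)
                iter(j=2, a=1814400)
                  iter(j=1, a=3628800)
                  -> return 3628800
                -> return 3628800
              -> return 3628800
            -> return 3628800
          -> return 3628800
        -> return 3628800
      -> return 3628800
    -> return 3628800
  -> return 3628800
-> return 3628800

Final answer: 3628800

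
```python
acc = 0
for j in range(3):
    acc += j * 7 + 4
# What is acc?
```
Trace:
  acc=0
  acc=4, j=0
  acc=15, j=1
  acc=33, j=2

Final answer: 33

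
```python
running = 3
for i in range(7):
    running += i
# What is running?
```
Trace:
  running=3
  running=3, i=0
  running=4, i=1
  running=6, i=2
  running=9, i=3
  running=13, i=4
  running=18, i=5
  running=24, i=6

Final answer: 24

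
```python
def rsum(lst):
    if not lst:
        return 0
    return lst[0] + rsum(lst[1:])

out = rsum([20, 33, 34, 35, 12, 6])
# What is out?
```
Call trace:
rsum(lst=[20, 33, 34, 35, 12, 6])
  rsum(lst=[33, 34, 35, 12, 6])
    rsum(lst=[34, 35, 12, 6])
      rsum(lst=[35, 12, 6])
        rsum(lst=[12, 6])
          rsum(lst=[6])
            rsum(lst=[])
            -> return 0
          -> return 6
        -> return 18
      -> return 53
    -> return 87
  -> return 120
-> return 140

Final answer: 140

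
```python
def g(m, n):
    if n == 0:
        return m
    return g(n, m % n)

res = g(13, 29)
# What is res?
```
Call trace:
g(m=13, n=29)
  g(m=29, n=13)
    g(m=13, n=3)
      g(m=3, n=1)
        g(m=1, n=0)
        -> return 1
      -> return 1
    -> return 1
  -> return 1
-> return 1

Final answer: 1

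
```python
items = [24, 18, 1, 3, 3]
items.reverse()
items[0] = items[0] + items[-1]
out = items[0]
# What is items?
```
Trace:
  items=[24, 18, 1, 3, 3]
  items=[3, 3, 1, 18, 24]
  items=[27, 3, 1, 18, 24]
  items=[27, 3, 1, 18, 24], out=27

Final answer: [27, 3, 1, 18, 24]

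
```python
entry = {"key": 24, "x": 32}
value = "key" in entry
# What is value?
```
Trace:
  entry={'key': 24, 'x': 32}
  entry={'key': 24, 'x': 32}, value=True

Final answer: True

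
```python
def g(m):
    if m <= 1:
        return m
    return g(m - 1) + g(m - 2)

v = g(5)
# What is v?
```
Call trace (a repeated sub-call is expanded the first time; later identical calls just restate its return value):
g(m=5)
  g(m=4)
    g(m=3)
      g(m=2)
        g(m=1)
        -> return 1
        g(m=0)
        -> return 0
      -> return 1
      g(m=1)
      -> return 1
    -> return 2
    g(m=2) -> return 1  (same call as traced above)
  -> return 3
  g(m=3) -> return 2  (same call as traced above)
-> return 5

Final answer: 5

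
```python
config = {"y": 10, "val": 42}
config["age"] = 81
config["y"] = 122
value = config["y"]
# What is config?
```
Trace:
  config={'y': 10, 'val': 42}
  config={'y': 10, 'val': 42, 'age': 81}
  config={'y': 122, 'val': 42, 'age': 81}
  config={'y': 122, 'val': 42, 'age': 81}, value=122

Final answer: {'y': 122, 'val': 42, 'age': 81}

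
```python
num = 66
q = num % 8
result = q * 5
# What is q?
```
Trace:
  num=66
  num=66, q=2
  num=66, q=2, result=10

Final answer: 2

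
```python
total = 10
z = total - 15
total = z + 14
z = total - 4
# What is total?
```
Trace:
  total=10
  total=10, z=-5
  total=9, z=-5
  total=9, z=5

Final answer: 9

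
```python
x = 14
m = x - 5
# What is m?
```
Trace:
  x=14
  x=14, m=9

Final answer: 9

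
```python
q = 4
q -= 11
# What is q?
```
Trace:
  q=4
  q=-7

Final answer: -7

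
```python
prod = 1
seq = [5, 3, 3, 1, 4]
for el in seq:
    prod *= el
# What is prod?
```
Trace:
  prod=1
  prod=5, el=5
  prod=15, el=3
  prod=45, el=3
  prod=45, el=1
  prod=180, el=4

Final answer: 180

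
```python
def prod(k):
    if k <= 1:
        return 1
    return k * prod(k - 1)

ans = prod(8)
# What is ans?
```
Call trace:
prod(k=8)
  prod(k=7)
    prod(k=6)
      prod(k=5)
        prod(k=4)
          prod(k=3)
            prod(k=2)
              prod(k=1)
              -> return 1
            -> return 2
          -> return 6
        -> return 24
      -> return 120
    -> return 720
  -> return 5040
-> return 40320

Final answer: 40320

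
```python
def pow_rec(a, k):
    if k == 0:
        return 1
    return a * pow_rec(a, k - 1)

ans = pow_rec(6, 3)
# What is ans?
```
Call trace:
pow_rec(a=6, k=3)
  pow_rec(a=6, k=2)
    pow_rec(a=6, k=1)
      pow_rec(a=6, k=0)
      -> return 1
    -> return 6
  -> return 36
-> return 216

Final answer: 216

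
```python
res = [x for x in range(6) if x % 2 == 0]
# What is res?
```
Trace:
  x=0
  x=1
  x=2
  x=3
  x=4
  x=5
  res=[0, 2, 4]

Final answer: [0, 2, 4]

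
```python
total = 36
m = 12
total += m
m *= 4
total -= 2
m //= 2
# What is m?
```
Trace:
  total=36
  total=36, m=12
  total=48, m=12
  total=48, m=48
  total=46, m=48
  total=46, m=24

Final answer: 24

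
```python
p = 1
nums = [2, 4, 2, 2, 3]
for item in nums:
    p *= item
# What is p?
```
Trace:
  p=1
  p=2, item=2
  p=8, item=4
  p=16, item=2
  p=32, item=2
  p=96, item=3

Final answer: 96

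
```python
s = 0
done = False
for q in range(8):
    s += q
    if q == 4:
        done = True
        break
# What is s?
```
Trace:
  s=0
  s=0, done=False
  s=0, done=False, q=0
  s=1, done=False, q=1
  s=3, done=False, q=2
  s=6, done=False, q=3
  s=10, done=True, q=4

Final answer: 10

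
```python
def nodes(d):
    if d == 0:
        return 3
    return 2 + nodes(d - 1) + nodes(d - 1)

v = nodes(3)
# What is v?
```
Call trace (a repeated sub-call is expanded the first time; later identical calls just restate its return value):
nodes(d=3)
  nodes(d=2)
    nodes(d=1)
      nodes(d=0)
      -> return 3
      nodes(d=0)
      -> return 3
    -> return 8
    nodes(d=1) -> return 8  (same call as traced above)
  -> return 18
  nodes(d=2) -> return 18  (same call as traced above)
-> return 38

Final answer: 38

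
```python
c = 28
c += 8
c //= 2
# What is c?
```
Trace:
  c=28
  c=36
  c=18

Final answer: 18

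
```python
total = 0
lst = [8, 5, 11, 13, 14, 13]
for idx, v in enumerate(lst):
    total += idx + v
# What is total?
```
Trace:
  total=0
  total=8, idx=0, v=8
  total=14, idx=1, v=5
  total=27, idx=2, v=11
  total=43, idx=3, v=13
  total=61, idx=4, v=14
  total=79, idx=5, v=13

Final answer: 79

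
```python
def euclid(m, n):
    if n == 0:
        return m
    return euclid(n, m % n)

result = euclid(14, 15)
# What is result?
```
Call trace:
euclid(m=14, n=15)
  euclid(m=15, n=14)
    euclid(m=14, n=1)
      euclid(m=1, n=0)
      -> return 1
    -> return 1
  -> return 1
-> return 1

Final answer: 1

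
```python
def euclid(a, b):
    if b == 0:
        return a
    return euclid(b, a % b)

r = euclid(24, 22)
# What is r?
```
Call trace:
euclid(a=24, b=22)
  euclid(a=22, b=2)
    euclid(a=2, b=0)
    -> return 2
  -> return 2
-> return 2

Final answer: 2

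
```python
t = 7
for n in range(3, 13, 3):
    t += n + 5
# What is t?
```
Trace:
  t=7
  t=15, n=3
  t=26, n=6
  t=40, n=9
  t=57, n=12

Final answer: 57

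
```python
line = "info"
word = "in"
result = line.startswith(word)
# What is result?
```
Trace:
  line='info'
  line='info', word='in'
  line='info', word='in', result=True

Final answer: True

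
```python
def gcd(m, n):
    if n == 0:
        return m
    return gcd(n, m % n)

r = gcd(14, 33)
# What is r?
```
Call trace:
gcd(m=14, n=33)
  gcd(m=33, n=14)
    gcd(m=14, n=5)
      gcd(m=5, n=4)
        gcd(m=4, n=1)
          gcd(m=1, n=0)
          -> return 1
        -> return 1
      -> return 1
    -> return 1
  -> return 1
-> return 1

Final answer: 1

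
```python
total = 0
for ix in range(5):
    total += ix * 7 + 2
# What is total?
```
Trace:
  total=0
  total=2, ix=0
  total=11, ix=1
  total=27, ix=2
  total=50, ix=3
  total=80, ix=4

Final answer: 80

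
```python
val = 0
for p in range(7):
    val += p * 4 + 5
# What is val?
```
Trace:
  val=0
  val=5, p=0
  val=14, p=1
  val=27, p=2
  val=44, p=3
  val=65, p=4
  val=90, p=5
  val=119, p=6

Final answer: 119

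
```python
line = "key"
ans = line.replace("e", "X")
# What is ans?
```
Trace:
  line='key'
  line='key', ans='kXy'

Final answer: 'kXy'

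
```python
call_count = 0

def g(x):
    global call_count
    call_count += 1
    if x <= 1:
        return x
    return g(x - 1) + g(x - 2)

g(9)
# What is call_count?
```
Call trace (a repeated sub-call is expanded the first time; later identical calls just restate its return value):
g(x=9)
  g(x=8)
    g(x=7)
      g(x=6)
        g(x=5)
          g(x=4)
            g(x=3)
              g(x=2)
                g(x=1)
                -> return 1
                g(x=0)
                -> return 0
              -> return 1
              g(x=1)
              -> return 1
            -> return 2
            g(x=2) -> return 1  (same call as traced above)
          -> return 3
          g(x=3) -> return 2  (same call as traced above)
        -> return 5
        g(x=4) -> return 3  (same call as traced above)
      -> return 8
      g(x=5) -> return 5  (same call as traced above)
    -> return 13
    g(x=6) -> return 8  (same call as traced above)
  -> return 21
  g(x=7) -> return 13  (same call as traced above)
-> return 34

call_count is incremented once per call, so count the calls in each subtree. Let C(x) = number of calls made by g(x).
C(0) = C(1) = 1 (base case, no recursion); C(x) = 1 + C(x - 1) + C(x - 2) otherwise.
C(2) = 1 + C(1) + C(0) = 1 + 1 + 1 = 3
C(3) = 1 + C(2) + C(1) = 1 + 3 + 1 = 5
C(4) = 1 + C(3) + C(2) = 1 + 5 + 3 = 9
C(5) = 1 + C(4) + C(3) = 1 + 9 + 5 = 15
C(6) = 1 + C(5) + C(4) = 1 + 15 + 9 = 25
C(7) = 1 + C(6) + C(5) = 1 + 25 + 15 = 41
C(8) = 1 + C(7) + C(6) = 1 + 41 + 25 = 67
C(9) = 1 + C(8) + C(7) = 1 + 67 + 41 = 109
call_count = C(9) = 109

Final answer: 109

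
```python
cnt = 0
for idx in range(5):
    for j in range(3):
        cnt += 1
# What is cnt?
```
Trace:
  cnt=0
  cnt=1, idx=0, j=0
  cnt=2, idx=0, j=1
  cnt=3, idx=0, j=2
  cnt=4, idx=1, j=0
  cnt=5, idx=1, j=1
  cnt=6, idx=1, j=2
  cnt=7, idx=2, j=0
  cnt=8, idx=2, j=1
  cnt=9, idx=2, j=2
  cnt=10, idx=3, j=0
  cnt=11, idx=3, j=1
  cnt=12, idx=3, j=2
  cnt=13, idx=4, j=0
  cnt=14, idx=4, j=1
  cnt=15, idx=4, j=2

Final answer: 15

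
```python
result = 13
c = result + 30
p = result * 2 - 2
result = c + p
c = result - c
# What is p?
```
Trace:
  result=13
  result=13, c=43
  result=13, c=43, p=24
  result=67, c=43, p=24
  result=67, c=24, p=24

Final answer: 24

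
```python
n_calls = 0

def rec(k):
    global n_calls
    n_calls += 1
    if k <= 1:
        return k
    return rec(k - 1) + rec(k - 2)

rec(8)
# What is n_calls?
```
Call trace (a repeated sub-call is expanded the first time; later identical calls just restate its return value):
rec(k=8)
  rec(k=7)
    rec(k=6)
      rec(k=5)
        rec(k=4)
          rec(k=3)
            rec(k=2)
              rec(k=1)
              -> return 1
              rec(k=0)
              -> return 0
            -> return 1
            rec(k=1)
            -> return 1
          -> return 2
          rec(k=2) -> return 1  (same call as traced above)
        -> return 3
        rec(k=3) -> return 2  (same call as traced above)
      -> return 5
      rec(k=4) -> return 3  (same call as traced above)
    -> return 8
    rec(k=5) -> return 5  (same call as traced above)
  -> return 13
  rec(k=6) -> return 8  (same call as traced above)
-> return 21

n_calls is incremented once per call, so count the calls in each subtree. Let C(k) = number of calls made by rec(k).
C(0) = C(1) = 1 (base case, no recursion); C(k) = 1 + C(k - 1) + C(k - 2) otherwise.
C(2) = 1 + C(1) + C(0) = 1 + 1 + 1 = 3
C(3) = 1 + C(2) + C(1) = 1 + 3 + 1 = 5
C(4) = 1 + C(3) + C(2) = 1 + 5 + 3 = 9
C(5) = 1 + C(4) + C(3) = 1 + 9 + 5 = 15
C(6) = 1 + C(5) + C(4) = 1 + 15 + 9 = 25
C(7) = 1 + C(6) + C(5) = 1 + 25 + 15 = 41
C(8) = 1 + C(7) + C(6) = 1 + 41 + 25 = 67
n_calls = C(8) = 67

Final answer: 67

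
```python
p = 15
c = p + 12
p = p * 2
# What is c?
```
Trace:
  p=15
  p=15, c=27
  p=30, c=27

Final answer: 27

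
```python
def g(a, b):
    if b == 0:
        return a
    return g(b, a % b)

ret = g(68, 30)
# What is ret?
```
Call trace:
g(a=68, b=30)
  g(a=30, b=8)
    g(a=8, b=6)
      g(a=6, b=2)
        g(a=2, b=0)
        -> return 2
      -> return 2
    -> return 2
  -> return 2
-> return 2

Final answer: 2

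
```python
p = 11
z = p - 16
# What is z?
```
Trace:
  p=11
  p=11, z=-5

Final answer: -5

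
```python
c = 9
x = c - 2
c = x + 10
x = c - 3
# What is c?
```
Trace:
  c=9
  c=9, x=7
  c=17, x=7
  c=17, x=14

Final answer: 17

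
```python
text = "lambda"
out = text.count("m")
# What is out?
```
Trace:
  text='lambda'
  text='lambda', out=1

Final answer: 1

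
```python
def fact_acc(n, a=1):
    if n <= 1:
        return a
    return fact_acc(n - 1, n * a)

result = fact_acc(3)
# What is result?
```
Call trace:
fact_acc(n=3, a=1)
  fact_acc(n=2, a=3)
    fact_acc(n=1, a=6)
    -> return 6
  -> return 6
-> return 6

Final answer: 6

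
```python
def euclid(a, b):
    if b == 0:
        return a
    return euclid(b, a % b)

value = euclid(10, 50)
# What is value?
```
Call trace:
euclid(a=10, b=50)
  euclid(a=50, b=10)
    euclid(a=10, b=0)
    -> return 10
  -> return 10
-> return 10

Final answer: 10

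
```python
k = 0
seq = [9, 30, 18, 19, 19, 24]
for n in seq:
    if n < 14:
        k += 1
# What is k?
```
Trace:
  k=0
  k=1, n=9
  k=1, n=30
  k=1, n=18
  k=1, n=19
  k=1, n=19
  k=1, n=24

Final answer: 1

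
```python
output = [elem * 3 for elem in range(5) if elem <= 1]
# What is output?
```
Trace:
  elem=0
  elem=1
  elem=2
  elem=3
  elem=4
  output=[0, 3]

Final answer: [0, 3]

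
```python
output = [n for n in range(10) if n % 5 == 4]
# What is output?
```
Trace:
  n=0
  n=1
  n=2
  n=3
  n=4
  n=5
  n=6
  n=7
  n=8
  n=9
  output=[4, 9]

Final answer: [4, 9]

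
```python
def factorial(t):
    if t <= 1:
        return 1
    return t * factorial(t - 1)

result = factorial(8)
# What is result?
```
Call trace:
factorial(t=8)
  factorial(t=7)
    factorial(t=6)
      factorial(t=5)
        factorial(t=4)
          factorial(t=3)
            factorial(t=2)
              factorial(t=1)
              -> return 1
            -> return 2
          -> return 6
        -> return 24
      -> return 120
    -> return 720
  -> return 5040
-> return 40320

Final answer: 40320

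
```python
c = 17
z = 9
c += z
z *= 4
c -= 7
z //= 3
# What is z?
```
Trace:
  c=17
  c=17, z=9
  c=26, z=9
  c=26, z=36
  c=19, z=36
  c=19, z=12

Final answer: 12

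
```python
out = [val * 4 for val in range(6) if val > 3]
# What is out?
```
Trace:
  val=0
  val=1
  val=2
  val=3
  val=4
  val=5
  out=[16, 20]

Final answer: [16, 20]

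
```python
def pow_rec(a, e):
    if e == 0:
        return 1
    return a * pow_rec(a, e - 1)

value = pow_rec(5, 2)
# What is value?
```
Call trace:
pow_rec(a=5, e=2)
  pow_rec(a=5, e=1)
    pow_rec(a=5, e=0)
    -> return 1
  -> return 5
-> return 25

Final answer: 25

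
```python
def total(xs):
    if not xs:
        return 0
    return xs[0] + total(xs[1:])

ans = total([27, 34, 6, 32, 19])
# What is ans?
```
Call trace:
total(xs=[27, 34, 6, 32, 19])
  total(xs=[34, 6, 32, 19])
    total(xs=[6, 32, 19])
      total(xs=[32, 19])
        total(xs=[19])
          total(xs=[])
          -> return 0
        -> return 19
      -> return 51
    -> return 57
  -> return 91
-> return 118

Final answer: 118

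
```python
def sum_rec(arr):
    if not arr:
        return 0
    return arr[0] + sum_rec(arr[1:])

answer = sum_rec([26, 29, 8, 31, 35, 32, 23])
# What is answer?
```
Call trace:
sum_rec(arr=[26, 29, 8, 31, 35, 32, 23])
  sum_rec(arr=[29, 8, 31, 35, 32, 23])
    sum_rec(arr=[8, 31, 35, 32, 23])
      sum_rec(arr=[31, 35, 32, 23])
        sum_rec(arr=[35, 32, 23])
          sum_rec(arr=[32, 23])
            sum_rec(arr=[23])
              sum_rec(arr=[])
              -> return 0
            -> return 23
          -> return 55
        -> return 90
      -> return 121
    -> return 129
  -> return 158
-> return 184

Final answer: 184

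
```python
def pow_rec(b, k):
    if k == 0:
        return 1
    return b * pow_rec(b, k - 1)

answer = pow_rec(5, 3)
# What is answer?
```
Call trace:
pow_rec(b=5, k=3)
  pow_rec(b=5, k=2)
    pow_rec(b=5, k=1)
      pow_rec(b=5, k=0)
      -> return 1
    -> return 5
  -> return 25
-> return 125

Final answer: 125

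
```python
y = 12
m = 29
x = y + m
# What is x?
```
Trace:
  y=12
  y=12, m=29
  y=12, m=29, x=41

Final answer: 41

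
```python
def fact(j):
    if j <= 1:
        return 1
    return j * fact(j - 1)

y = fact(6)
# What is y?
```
Call trace:
fact(j=6)
  fact(j=5)
    fact(j=4)
      fact(j=3)
        fact(j=2)
          fact(j=1)
          -> return 1
        -> return 2
      -> return 6
    -> return 24
  -> return 120
-> return 720

Final answer: 720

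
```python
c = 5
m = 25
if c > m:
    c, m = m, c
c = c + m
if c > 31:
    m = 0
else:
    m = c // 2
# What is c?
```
Trace:
  c=5
  c=5, m=25
  c=5, m=25
  c=30, m=25
  c=30, m=15

Final answer: 30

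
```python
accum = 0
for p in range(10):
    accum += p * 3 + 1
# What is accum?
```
Trace:
  accum=0
  accum=1, p=0
  accum=5, p=1
  accum=12, p=2
  accum=22, p=3
  accum=35, p=4
  accum=51, p=5
  accum=70, p=6
  accum=92, p=7
  accum=117, p=8
  accum=145, p=9

Final answer: 145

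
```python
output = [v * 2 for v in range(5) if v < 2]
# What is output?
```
Trace:
  v=0
  v=1
  v=2
  v=3
  v=4
  output=[0, 2]

Final answer: [0, 2]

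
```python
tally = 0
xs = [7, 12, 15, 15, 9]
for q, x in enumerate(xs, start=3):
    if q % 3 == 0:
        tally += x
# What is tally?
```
Trace:
  tally=0
  tally=7, q=3, x=7
  tally=7, q=4, x=12
  tally=7, q=5, x=15
  tally=22, q=6, x=15
  tally=22, q=7, x=9

Final answer: 22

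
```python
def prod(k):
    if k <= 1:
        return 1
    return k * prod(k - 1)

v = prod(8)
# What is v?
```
Call trace:
prod(k=8)
  prod(k=7)
    prod(k=6)
      prod(k=5)
        prod(k=4)
          prod(k=3)
            prod(k=2)
              prod(k=1)
              -> return 1
            -> return 2
          -> return 6
        -> return 24
      -> return 120
    -> return 720
  -> return 5040
-> return 40320

Final answer: 40320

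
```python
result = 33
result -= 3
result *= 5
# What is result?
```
Trace:
  result=33
  result=30
  result=150

Final answer: 150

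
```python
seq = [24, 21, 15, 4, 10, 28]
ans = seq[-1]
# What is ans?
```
Trace:
  seq=[24, 21, 15, 4, 10, 28]
  seq=[24, 21, 15, 4, 10, 28], ans=28

Final answer: 28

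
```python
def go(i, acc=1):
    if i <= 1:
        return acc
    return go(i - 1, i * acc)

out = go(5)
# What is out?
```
Call trace:
go(i=5, acc=1)
  go(i=4, acc=5)
    go(i=3, acc=20)
      go(i=2, acc=60)
        go(i=1, acc=120)
        -> return 120
      -> return 120
    -> return 120
  -> return 120
-> return 120

Final answer: 120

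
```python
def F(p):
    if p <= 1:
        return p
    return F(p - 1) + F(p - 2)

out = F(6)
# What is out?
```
Call trace (a repeated sub-call is expanded the first time; later identical calls just restate its return value):
F(p=6)
  F(p=5)
    F(p=4)
      F(p=3)
        F(p=2)
          F(p=1)
          -> return 1
          F(p=0)
          -> return 0
        -> return 1
        F(p=1)
        -> return 1
      -> return 2
      F(p=2) -> return 1  (same call as traced above)
    -> return 3
    F(p=3) -> return 2  (same call as traced above)
  -> return 5
  F(p=4) -> return 3  (same call as traced above)
-> return 8

Final answer: 8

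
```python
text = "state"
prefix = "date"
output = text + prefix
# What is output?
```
Trace:
  text='state'
  text='state', prefix='date'
  text='state', prefix='date', output='statedate'

Final answer: 'statedate'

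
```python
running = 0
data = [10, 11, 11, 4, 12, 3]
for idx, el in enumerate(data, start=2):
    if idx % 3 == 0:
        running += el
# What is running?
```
Trace:
  running=0
  running=0, idx=2, el=10
  running=11, idx=3, el=11
  running=11, idx=4, el=11
  running=11, idx=5, el=4
  running=23, idx=6, el=12
  running=23, idx=7, el=3

Final answer: 23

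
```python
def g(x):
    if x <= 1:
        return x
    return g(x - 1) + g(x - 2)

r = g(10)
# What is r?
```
Call trace (a repeated sub-call is expanded the first time; later identical calls just restate its return value):
g(x=10)
  g(x=9)
    g(x=8)
      g(x=7)
        g(x=6)
          g(x=5)
            g(x=4)
              g(x=3)
                g(x=2)
                  g(x=1)
                  -> return 1
                  g(x=0)
                  -> return 0
                -> return 1
                g(x=1)
                -> return 1
              -> return 2
              g(x=2) -> return 1  (same call as traced above)
            -> return 3
            g(x=3) -> return 2  (same call as traced above)
          -> return 5
          g(x=4) -> return 3  (same call as traced above)
        -> return 8
        g(x=5) -> return 5  (same call as traced above)
      -> return 13
      g(x=6) -> return 8  (same call as traced above)
    -> return 21
    g(x=7) -> return 13  (same call as traced above)
  -> return 34
  g(x=8) -> return 21  (same call as traced above)
-> return 55

Final answer: 55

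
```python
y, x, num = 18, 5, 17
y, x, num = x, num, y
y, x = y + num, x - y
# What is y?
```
Trace:
  y=18, x=5, num=17
  y=5, x=17, num=18
  y=23, x=12, num=18

Final answer: 23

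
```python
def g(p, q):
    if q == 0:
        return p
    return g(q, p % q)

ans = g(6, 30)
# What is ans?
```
Call trace:
g(p=6, q=30)
  g(p=30, q=6)
    g(p=6, q=0)
    -> return 6
  -> return 6
-> return 6

Final answer: 6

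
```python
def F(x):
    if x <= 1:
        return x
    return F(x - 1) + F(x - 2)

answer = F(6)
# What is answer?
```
Call trace (a repeated sub-call is expanded the first time; later identical calls just restate its return value):
F(x=6)
  F(x=5)
    F(x=4)
      F(x=3)
        F(x=2)
          F(x=1)
          -> return 1
          F(x=0)
          -> return 0
        -> return 1
        F(x=1)
        -> return 1
      -> return 2
      F(x=2) -> return 1  (same call as traced above)
    -> return 3
    F(x=3) -> return 2  (same call as traced above)
  -> return 5
  F(x=4) -> return 3  (same call as traced above)
-> return 8

Final answer: 8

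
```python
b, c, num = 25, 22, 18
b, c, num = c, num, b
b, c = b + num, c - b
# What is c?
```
Trace:
  b=25, c=22, num=18
  b=22, c=18, num=25
  b=47, c=-4, num=25

Final answer: -4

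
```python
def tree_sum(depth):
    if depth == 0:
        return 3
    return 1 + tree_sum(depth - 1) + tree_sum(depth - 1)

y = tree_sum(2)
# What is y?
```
Call trace (a repeated sub-call is expanded the first time; later identical calls just restate its return value):
tree_sum(depth=2)
  tree_sum(depth=1)
    tree_sum(depth=0)
    -> return 3
    tree_sum(depth=0)
    -> return 3
  -> return 7
  tree_sum(depth=1) -> return 7  (same call as traced above)
-> return 15

Final answer: 15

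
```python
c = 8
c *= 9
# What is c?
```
Trace:
  c=8
  c=72

Final answer: 72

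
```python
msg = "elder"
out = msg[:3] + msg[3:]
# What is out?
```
Trace:
  msg='elder'
  msg='elder', out='elder'

Final answer: 'elder'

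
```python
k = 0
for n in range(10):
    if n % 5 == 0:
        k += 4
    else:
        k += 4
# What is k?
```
Trace:
  k=0
  k=4, n=0
  k=8, n=1
  k=12, n=2
  k=16, n=3
  k=20, n=4
  k=24, n=5
  k=28, n=6
  k=32, n=7
  k=36, n=8
  k=40, n=9

Final answer: 40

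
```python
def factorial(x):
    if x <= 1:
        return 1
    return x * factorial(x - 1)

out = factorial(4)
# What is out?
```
Call trace:
factorial(x=4)
  factorial(x=3)
    factorial(x=2)
      factorial(x=1)
      -> return 1
    -> return 2
  -> return 6
-> return 24

Final answer: 24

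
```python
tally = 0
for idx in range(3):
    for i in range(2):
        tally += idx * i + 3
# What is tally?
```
Trace:
  tally=0
  tally=3, idx=0, i=0
  tally=6, idx=0, i=1
  tally=9, idx=1, i=0
  tally=13, idx=1, i=1
  tally=16, idx=2, i=0
  tally=21, idx=2, i=1

Final answer: 21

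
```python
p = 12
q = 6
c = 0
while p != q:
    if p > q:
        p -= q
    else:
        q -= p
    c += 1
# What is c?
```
Trace:
  p=12
  p=12, q=6
  p=12, q=6, c=0
  p=6, q=6, c=1

Final answer: 1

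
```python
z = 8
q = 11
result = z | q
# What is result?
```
Trace:
  z=8
  z=8, q=11
  z=8, q=11, result=11

Final answer: 11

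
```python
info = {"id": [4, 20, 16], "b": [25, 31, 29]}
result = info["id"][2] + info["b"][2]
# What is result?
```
Trace:
  info={'id': [4, 20, 16], 'b': [25, 31, 29]}
  info={'id': [4, 20, 16], 'b': [25, 31, 29]}, result=45

Final answer: 45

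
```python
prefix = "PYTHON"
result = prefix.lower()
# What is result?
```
Trace:
  prefix='PYTHON'
  prefix='PYTHON', result='python'

Final answer: 'python'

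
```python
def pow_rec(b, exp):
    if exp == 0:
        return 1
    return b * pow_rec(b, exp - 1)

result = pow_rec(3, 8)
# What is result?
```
Call trace:
pow_rec(b=3, exp=8)
  pow_rec(b=3, exp=7)
    pow_rec(b=3, exp=6)
      pow_rec(b=3, exp=5)
        pow_rec(b=3, exp=4)
          pow_rec(b=3, exp=3)
            pow_rec(b=3, exp=2)
              pow_rec(b=3, exp=1)
                pow_rec(b=3, exp=0)
                -> return 1
              -> return 3
            -> return 9
          -> return 27
        -> return 81
      -> return 243
    -> return 729
  -> return 2187
-> return 6561

Final answer: 6561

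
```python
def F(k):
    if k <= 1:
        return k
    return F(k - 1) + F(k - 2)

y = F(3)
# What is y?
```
Call trace:
F(k=3)
  F(k=2)
    F(k=1)
    -> return 1
    F(k=0)
    -> return 0
  -> return 1
  F(k=1)
  -> return 1
-> return 2

Final answer: 2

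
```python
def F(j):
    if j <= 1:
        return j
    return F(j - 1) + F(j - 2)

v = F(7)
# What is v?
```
Call trace (a repeated sub-call is expanded the first time; later identical calls just restate its return value):
F(j=7)
  F(j=6)
    F(j=5)
      F(j=4)
        F(j=3)
          F(j=2)
            F(j=1)
            -> return 1
            F(j=0)
            -> return 0
          -> return 1
          F(j=1)
          -> return 1
        -> return 2
        F(j=2) -> return 1  (same call as traced above)
      -> return 3
      F(j=3) -> return 2  (same call as traced above)
    -> return 5
    F(j=4) -> return 3  (same call as traced above)
  -> return 8
  F(j=5) -> return 5  (same call as traced above)
-> return 13

Final answer: 13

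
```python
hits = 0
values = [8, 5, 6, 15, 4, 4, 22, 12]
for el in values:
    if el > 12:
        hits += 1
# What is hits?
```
Trace:
  hits=0
  hits=0, el=8
  hits=0, el=5
  hits=0, el=6
  hits=1, el=15
  hits=1, el=4
  hits=1, el=4
  hits=2, el=22
  hits=2, el=12

Final answer: 2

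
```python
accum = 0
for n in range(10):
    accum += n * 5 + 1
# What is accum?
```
Trace:
  accum=0
  accum=1, n=0
  accum=7, n=1
  accum=18, n=2
  accum=34, n=3
  accum=55, n=4
  accum=81, n=5
  accum=112, n=6
  accum=148, n=7
  accum=189, n=8
  accum=235, n=9

Final answer: 235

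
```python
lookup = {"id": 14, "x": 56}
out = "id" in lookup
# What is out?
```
Trace:
  lookup={'id': 14, 'x': 56}
  lookup={'id': 14, 'x': 56}, out=True

Final answer: True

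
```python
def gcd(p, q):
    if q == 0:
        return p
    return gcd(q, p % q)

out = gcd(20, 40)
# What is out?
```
Call trace:
gcd(p=20, q=40)
  gcd(p=40, q=20)
    gcd(p=20, q=0)
    -> return 20
  -> return 20
-> return 20

Final answer: 20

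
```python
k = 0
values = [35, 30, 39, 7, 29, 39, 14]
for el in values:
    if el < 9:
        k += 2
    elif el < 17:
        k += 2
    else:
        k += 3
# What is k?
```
Trace:
  k=0
  k=3, el=35
  k=6, el=30
  k=9, el=39
  k=11, el=7
  k=14, el=29
  k=17, el=39
  k=19, el=14

Final answer: 19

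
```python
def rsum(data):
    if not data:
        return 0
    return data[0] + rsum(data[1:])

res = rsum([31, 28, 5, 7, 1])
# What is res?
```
Call trace:
rsum(data=[31, 28, 5, 7, 1])
  rsum(data=[28, 5, 7, 1])
    rsum(data=[5, 7, 1])
      rsum(data=[7, 1])
        rsum(data=[1])
          rsum(data=[])
          -> return 0
        -> return 1
      -> return 8
    -> return 13
  -> return 41
-> return 72

Final answer: 72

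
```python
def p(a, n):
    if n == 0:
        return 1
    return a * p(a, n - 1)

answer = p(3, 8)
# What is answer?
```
Call trace:
p(a=3, n=8)
  p(a=3, n=7)
    p(a=3, n=6)
      p(a=3, n=5)
        p(a=3, n=4)
          p(a=3, n=3)
            p(a=3, n=2)
              p(a=3, n=1)
                p(a=3, n=0)
                -> return 1
              -> return 3
            -> return 9
          -> return 27
        -> return 81
      -> return 243
    -> return 729
  -> return 2187
-> return 6561

Final answer: 6561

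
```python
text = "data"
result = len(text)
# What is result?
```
Trace:
  text='data'
  text='data', result=4

Final answer: 4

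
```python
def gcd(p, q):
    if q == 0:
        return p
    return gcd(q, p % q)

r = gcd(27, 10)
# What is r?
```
Call trace:
gcd(p=27, q=10)
  gcd(p=10, q=7)
    gcd(p=7, q=3)
      gcd(p=3, q=1)
        gcd(p=1, q=0)
        -> return 1
      -> return 1
    -> return 1
  -> return 1
-> return 1

Final answer: 1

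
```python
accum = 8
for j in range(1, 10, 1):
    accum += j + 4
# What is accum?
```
Trace:
  accum=8
  accum=13, j=1
  accum=19, j=2
  accum=26, j=3
  accum=34, j=4
  accum=43, j=5
  accum=53, j=6
  accum=64, j=7
  accum=76, j=8
  accum=89, j=9

Final answer: 89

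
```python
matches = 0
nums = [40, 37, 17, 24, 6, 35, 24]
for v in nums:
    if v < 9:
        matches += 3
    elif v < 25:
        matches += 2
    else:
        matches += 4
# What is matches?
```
Trace:
  matches=0
  matches=4, v=40
  matches=8, v=37
  matches=10, v=17
  matches=12, v=24
  matches=15, v=6
  matches=19, v=35
  matches=21, v=24

Final answer: 21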